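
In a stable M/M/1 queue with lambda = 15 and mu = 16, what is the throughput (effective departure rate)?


For a stable queue (lambda < mu), throughput = lambda = 15 per hour

15 per hour


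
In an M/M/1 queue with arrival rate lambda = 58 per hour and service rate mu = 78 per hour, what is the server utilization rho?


rho = lambda/mu = 58/78 = 0.7436

0.7436


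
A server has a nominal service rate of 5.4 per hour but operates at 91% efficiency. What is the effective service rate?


Effective rate = mu * efficiency = 5.4 * 0.91 = 4.91 per hour

4.91 per hour


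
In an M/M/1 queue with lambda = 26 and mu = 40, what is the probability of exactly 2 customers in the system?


rho = 26/40; P(n) = (1-rho)*rho^n = (1-26/40)*(26/40)^2 = 0.1479

0.1479


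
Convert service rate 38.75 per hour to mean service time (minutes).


Mean service time = 60/mu = 60/38.75 = 1.55 minutes

1.55 minutes


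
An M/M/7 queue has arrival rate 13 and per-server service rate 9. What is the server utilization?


rho = lambda/(c*mu) = 13/(7*9) = 0.2063

0.2063


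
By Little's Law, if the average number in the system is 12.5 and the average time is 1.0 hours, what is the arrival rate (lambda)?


lambda = L / W = 12.5 / 1.0 = 12.5 per hour

12.5 per hour


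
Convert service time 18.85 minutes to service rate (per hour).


mu = 60 / avg_service_time = 60 / 18.85 = 3.18 per hour

3.18 per hour


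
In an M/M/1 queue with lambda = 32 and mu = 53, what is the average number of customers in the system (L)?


rho = 32/53; L = rho/(1-rho) = 1.52

1.52


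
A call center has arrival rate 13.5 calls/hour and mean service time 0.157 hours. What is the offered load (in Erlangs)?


Offered load a = lambda * E[S] = 13.5 * 0.157 = 2.12 Erlangs

2.12 Erlangs


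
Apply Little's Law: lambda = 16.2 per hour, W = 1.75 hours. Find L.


L = lambda * W = 16.2 * 1.75 = 28.35

28.35


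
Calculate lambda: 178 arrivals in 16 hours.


lambda = total arrivals / time = 178 / 16 = 11.13 per hour

11.13 per hour


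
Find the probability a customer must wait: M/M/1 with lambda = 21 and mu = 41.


P(wait) = rho = lambda/mu = 21/41 = 0.5122

0.5122


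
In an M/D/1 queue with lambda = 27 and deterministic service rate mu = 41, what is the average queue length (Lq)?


M/D/1: Lq = rho^2 / (2*(1-rho)) where rho = 27/41; Lq = 0.64

0.64


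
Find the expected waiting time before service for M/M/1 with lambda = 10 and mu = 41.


rho = 10/41; Wq = rho/(mu - lambda) = 0.0079 hours

0.0079 hours


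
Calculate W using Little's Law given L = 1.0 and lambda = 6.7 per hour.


W = L / lambda = 1.0 / 6.7 = 0.1493 hours

0.1493 hours


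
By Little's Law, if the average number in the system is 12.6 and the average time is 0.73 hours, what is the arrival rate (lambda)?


lambda = L / W = 12.6 / 0.73 = 17.26 per hour

17.26 per hour


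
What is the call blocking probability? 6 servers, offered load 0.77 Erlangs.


B(N,A) = (A^N/N!) / sum(A^k/k!, k=0..N) with N=6, A=0.77 = 0.0001

0.0001


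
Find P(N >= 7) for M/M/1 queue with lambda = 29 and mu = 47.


P(N >= 7) = rho^7 = (29/47)^7 = 0.034

0.034


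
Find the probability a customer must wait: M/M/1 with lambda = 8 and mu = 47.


P(wait) = rho = lambda/mu = 8/47 = 0.1702

0.1702


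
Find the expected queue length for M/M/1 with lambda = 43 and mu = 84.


rho = 43/84; Lq = rho^2/(1-rho) = 0.54

0.54


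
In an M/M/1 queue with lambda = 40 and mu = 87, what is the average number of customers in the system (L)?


rho = 40/87; L = rho/(1-rho) = 0.85

0.85


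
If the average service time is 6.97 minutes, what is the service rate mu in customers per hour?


mu = 60 / avg_service_time = 60 / 6.97 = 8.61 per hour

8.61 per hour


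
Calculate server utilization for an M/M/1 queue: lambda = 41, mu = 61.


rho = lambda/mu = 41/61 = 0.6721

0.6721


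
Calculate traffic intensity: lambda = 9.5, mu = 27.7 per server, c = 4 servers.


rho = lambda / (c * mu) = 9.5 / (4 * 27.7) = 0.0857

0.0857


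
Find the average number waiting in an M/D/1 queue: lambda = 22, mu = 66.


M/D/1: Lq = rho^2 / (2*(1-rho)) where rho = 22/66; Lq = 0.08

0.08


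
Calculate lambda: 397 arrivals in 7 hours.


lambda = total arrivals / time = 397 / 7 = 56.71 per hour

56.71 per hour


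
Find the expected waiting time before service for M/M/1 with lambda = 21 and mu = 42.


rho = 21/42; Wq = rho/(mu - lambda) = 0.0238 hours

0.0238 hours


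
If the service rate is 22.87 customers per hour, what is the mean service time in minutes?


Mean service time = 60/mu = 60/22.87 = 2.62 minutes

2.62 minutes


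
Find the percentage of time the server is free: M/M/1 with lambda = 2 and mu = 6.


Idle fraction = (1 - rho) * 100 = (1 - 2/6) * 100 = 66.7%

66.7%


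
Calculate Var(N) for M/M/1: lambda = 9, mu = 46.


rho = 9/46; Var(N) = rho/(1-rho)^2 = 0.3

0.3


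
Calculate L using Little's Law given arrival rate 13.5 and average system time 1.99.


L = lambda * W = 13.5 * 1.99 = 26.87

26.87


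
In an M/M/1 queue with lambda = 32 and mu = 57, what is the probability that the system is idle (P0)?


P0 = 1 - rho = 1 - 32/57 = 0.4386

0.4386


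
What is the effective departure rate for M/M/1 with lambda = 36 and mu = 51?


For a stable queue (lambda < mu), throughput = lambda = 36 per hour

36 per hour


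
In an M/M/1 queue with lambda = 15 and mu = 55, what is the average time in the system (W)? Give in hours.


W = 1/(mu - lambda) = 1/(55 - 15) = 0.025 hours

0.025 hours


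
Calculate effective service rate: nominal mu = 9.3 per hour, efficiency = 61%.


Effective rate = mu * efficiency = 9.3 * 0.61 = 5.67 per hour

5.67 per hour


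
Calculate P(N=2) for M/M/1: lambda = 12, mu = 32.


rho = 12/32; P(n) = (1-rho)*rho^n = (1-12/32)*(12/32)^2 = 0.0879

0.0879


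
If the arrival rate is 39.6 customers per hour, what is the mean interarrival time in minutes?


Mean interarrival time = 60/lambda = 60/39.6 = 1.52 minutes

1.52 minutes


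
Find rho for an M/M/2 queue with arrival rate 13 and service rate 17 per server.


rho = lambda/(c*mu) = 13/(2*17) = 0.3824

0.3824


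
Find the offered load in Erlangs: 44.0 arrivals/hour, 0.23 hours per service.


Offered load a = lambda * E[S] = 44.0 * 0.23 = 10.12 Erlangs

10.12 Erlangs


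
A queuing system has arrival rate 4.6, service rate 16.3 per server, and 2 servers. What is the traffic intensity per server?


rho = lambda / (c * mu) = 4.6 / (2 * 16.3) = 0.1411

0.1411


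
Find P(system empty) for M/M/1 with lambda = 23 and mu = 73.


P0 = 1 - rho = 1 - 23/73 = 0.6849

0.6849


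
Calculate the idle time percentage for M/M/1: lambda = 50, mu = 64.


Idle fraction = (1 - rho) * 100 = (1 - 50/64) * 100 = 21.9%

21.9%


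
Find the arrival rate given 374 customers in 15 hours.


lambda = total arrivals / time = 374 / 15 = 24.93 per hour

24.93 per hour


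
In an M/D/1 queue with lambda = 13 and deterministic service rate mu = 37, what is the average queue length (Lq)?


M/D/1: Lq = rho^2 / (2*(1-rho)) where rho = 13/37; Lq = 0.1

0.1


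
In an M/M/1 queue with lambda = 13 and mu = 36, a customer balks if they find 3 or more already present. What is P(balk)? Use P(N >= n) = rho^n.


P(N >= 3) = rho^3 = (13/36)^3 = 0.0471

0.0471


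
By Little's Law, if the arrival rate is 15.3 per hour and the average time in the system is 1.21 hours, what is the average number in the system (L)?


L = lambda * W = 15.3 * 1.21 = 18.51

18.51


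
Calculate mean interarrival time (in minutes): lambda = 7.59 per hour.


Mean interarrival time = 60/lambda = 60/7.59 = 7.91 minutes

7.91 minutes


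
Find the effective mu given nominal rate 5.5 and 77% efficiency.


Effective rate = mu * efficiency = 5.5 * 0.77 = 4.24 per hour

4.24 per hour


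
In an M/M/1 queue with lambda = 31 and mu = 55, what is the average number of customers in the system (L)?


rho = 31/55; L = rho/(1-rho) = 1.29

1.29


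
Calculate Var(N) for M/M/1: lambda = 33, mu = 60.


rho = 33/60; Var(N) = rho/(1-rho)^2 = 2.72

2.72


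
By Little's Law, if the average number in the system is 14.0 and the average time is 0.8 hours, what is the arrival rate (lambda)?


lambda = L / W = 14.0 / 0.8 = 17.5 per hour

17.5 per hour


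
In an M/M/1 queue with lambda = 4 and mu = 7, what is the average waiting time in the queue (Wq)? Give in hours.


rho = 4/7; Wq = rho/(mu - lambda) = 0.1905 hours

0.1905 hours


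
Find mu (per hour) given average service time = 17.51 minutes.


mu = 60 / avg_service_time = 60 / 17.51 = 3.43 per hour

3.43 per hour


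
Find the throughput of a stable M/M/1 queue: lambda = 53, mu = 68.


For a stable queue (lambda < mu), throughput = lambda = 53 per hour

53 per hour


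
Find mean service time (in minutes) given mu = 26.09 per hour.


Mean service time = 60/mu = 60/26.09 = 2.3 minutes

2.3 minutes


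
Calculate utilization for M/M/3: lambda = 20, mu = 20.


rho = lambda/(c*mu) = 20/(3*20) = 0.3333

0.3333


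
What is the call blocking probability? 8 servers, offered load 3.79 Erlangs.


B(N,A) = (A^N/N!) / sum(A^k/k!, k=0..N) with N=8, A=3.79 = 0.0242

0.0242


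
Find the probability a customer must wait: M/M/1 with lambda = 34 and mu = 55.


P(wait) = rho = lambda/mu = 34/55 = 0.6182

0.6182


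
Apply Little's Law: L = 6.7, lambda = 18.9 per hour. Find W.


W = L / lambda = 6.7 / 18.9 = 0.3545 hours

0.3545 hours


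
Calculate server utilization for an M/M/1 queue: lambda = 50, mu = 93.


rho = lambda/mu = 50/93 = 0.5376

0.5376


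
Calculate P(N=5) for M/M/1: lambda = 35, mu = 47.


rho = 35/47; P(n) = (1-rho)*rho^n = (1-35/47)*(35/47)^5 = 0.0585

0.0585


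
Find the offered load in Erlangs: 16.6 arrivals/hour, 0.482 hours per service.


Offered load a = lambda * E[S] = 16.6 * 0.482 = 8.0 Erlangs

8.0 Erlangs


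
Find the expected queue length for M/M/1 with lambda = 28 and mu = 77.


rho = 28/77; Lq = rho^2/(1-rho) = 0.21

0.21


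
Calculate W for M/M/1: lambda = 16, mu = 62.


W = 1/(mu - lambda) = 1/(62 - 16) = 0.0217 hours

0.0217 hours


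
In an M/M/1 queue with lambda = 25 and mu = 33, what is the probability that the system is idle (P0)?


P0 = 1 - rho = 1 - 25/33 = 0.2424

0.2424


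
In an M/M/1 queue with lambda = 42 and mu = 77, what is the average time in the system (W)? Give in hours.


W = 1/(mu - lambda) = 1/(77 - 42) = 0.0286 hours

0.0286 hours


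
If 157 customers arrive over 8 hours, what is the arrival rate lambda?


lambda = total arrivals / time = 157 / 8 = 19.63 per hour

19.63 per hour


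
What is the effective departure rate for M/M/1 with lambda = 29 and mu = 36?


For a stable queue (lambda < mu), throughput = lambda = 29 per hour

29 per hour


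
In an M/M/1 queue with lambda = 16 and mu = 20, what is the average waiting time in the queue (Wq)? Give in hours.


rho = 16/20; Wq = rho/(mu - lambda) = 0.2 hours

0.2 hours


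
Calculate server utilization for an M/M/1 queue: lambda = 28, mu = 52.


rho = lambda/mu = 28/52 = 0.5385

0.5385


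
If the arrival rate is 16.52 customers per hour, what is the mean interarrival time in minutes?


Mean interarrival time = 60/lambda = 60/16.52 = 3.63 minutes

3.63 minutes


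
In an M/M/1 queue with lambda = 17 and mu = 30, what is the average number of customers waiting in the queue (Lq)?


rho = 17/30; Lq = rho^2/(1-rho) = 0.74

0.74


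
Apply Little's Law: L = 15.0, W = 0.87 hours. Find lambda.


lambda = L / W = 15.0 / 0.87 = 17.24 per hour

17.24 per hour


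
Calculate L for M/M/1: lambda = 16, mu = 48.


rho = 16/48; L = rho/(1-rho) = 0.5

0.5


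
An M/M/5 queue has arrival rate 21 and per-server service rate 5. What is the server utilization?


rho = lambda/(c*mu) = 21/(5*5) = 0.84

0.84


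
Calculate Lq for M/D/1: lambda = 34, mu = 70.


M/D/1: Lq = rho^2 / (2*(1-rho)) where rho = 34/70; Lq = 0.23

0.23


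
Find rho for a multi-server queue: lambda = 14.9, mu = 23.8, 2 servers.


rho = lambda / (c * mu) = 14.9 / (2 * 23.8) = 0.313

0.313


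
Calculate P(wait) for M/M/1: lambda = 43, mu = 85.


P(wait) = rho = lambda/mu = 43/85 = 0.5059

0.5059


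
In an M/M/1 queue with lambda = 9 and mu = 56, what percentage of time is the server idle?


Idle fraction = (1 - rho) * 100 = (1 - 9/56) * 100 = 83.9%

83.9%


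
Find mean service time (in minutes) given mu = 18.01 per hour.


Mean service time = 60/mu = 60/18.01 = 3.33 minutes

3.33 minutes


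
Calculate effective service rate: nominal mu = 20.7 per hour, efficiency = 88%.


Effective rate = mu * efficiency = 20.7 * 0.88 = 18.22 per hour

18.22 per hour


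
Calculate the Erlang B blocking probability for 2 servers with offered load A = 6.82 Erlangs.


B(N,A) = (A^N/N!) / sum(A^k/k!, k=0..N) with N=2, A=6.82 = 0.7484

0.7484


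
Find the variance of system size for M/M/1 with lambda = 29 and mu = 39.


rho = 29/39; Var(N) = rho/(1-rho)^2 = 11.31

11.31


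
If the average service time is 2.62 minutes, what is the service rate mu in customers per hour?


mu = 60 / avg_service_time = 60 / 2.62 = 22.9 per hour

22.9 per hour


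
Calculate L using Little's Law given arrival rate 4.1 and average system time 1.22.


L = lambda * W = 4.1 * 1.22 = 5.0

5.0


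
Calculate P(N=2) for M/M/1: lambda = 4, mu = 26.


rho = 4/26; P(n) = (1-rho)*rho^n = (1-4/26)*(4/26)^2 = 0.02

0.02


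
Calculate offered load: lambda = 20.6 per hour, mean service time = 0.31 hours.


Offered load a = lambda * E[S] = 20.6 * 0.31 = 6.39 Erlangs

6.39 Erlangs


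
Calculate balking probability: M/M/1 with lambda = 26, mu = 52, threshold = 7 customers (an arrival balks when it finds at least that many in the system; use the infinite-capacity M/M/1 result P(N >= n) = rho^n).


P(N >= 7) = rho^7 = (26/52)^7 = 0.0078

0.0078


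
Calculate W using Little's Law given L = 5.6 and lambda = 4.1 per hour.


W = L / lambda = 5.6 / 4.1 = 1.3659 hours

1.3659 hours


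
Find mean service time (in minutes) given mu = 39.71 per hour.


Mean service time = 60/mu = 60/39.71 = 1.51 minutes

1.51 minutes


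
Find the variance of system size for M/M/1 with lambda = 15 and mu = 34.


rho = 15/34; Var(N) = rho/(1-rho)^2 = 1.41

1.41


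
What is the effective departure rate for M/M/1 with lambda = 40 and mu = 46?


For a stable queue (lambda < mu), throughput = lambda = 40 per hour

40 per hour


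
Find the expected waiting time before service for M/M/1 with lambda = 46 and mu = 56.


rho = 46/56; Wq = rho/(mu - lambda) = 0.0821 hours

0.0821 hours


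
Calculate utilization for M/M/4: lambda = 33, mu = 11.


rho = lambda/(c*mu) = 33/(4*11) = 0.75

0.75


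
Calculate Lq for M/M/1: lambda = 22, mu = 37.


rho = 22/37; Lq = rho^2/(1-rho) = 0.87

0.87


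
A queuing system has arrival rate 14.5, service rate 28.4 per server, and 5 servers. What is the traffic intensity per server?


rho = lambda / (c * mu) = 14.5 / (5 * 28.4) = 0.1021

0.1021


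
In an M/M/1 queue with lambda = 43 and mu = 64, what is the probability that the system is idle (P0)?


P0 = 1 - rho = 1 - 43/64 = 0.3281

0.3281


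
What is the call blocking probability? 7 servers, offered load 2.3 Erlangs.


B(N,A) = (A^N/N!) / sum(A^k/k!, k=0..N) with N=7, A=2.3 = 0.0068

0.0068


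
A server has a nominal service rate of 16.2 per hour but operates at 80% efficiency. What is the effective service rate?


Effective rate = mu * efficiency = 16.2 * 0.8 = 12.96 per hour

12.96 per hour


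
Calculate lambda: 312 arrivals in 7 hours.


lambda = total arrivals / time = 312 / 7 = 44.57 per hour

44.57 per hour


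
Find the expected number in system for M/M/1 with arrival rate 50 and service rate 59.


rho = 50/59; L = rho/(1-rho) = 5.56

5.56


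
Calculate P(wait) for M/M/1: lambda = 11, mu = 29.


P(wait) = rho = lambda/mu = 11/29 = 0.3793

0.3793


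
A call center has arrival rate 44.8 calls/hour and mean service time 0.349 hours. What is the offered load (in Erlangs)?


Offered load a = lambda * E[S] = 44.8 * 0.349 = 15.64 Erlangs

15.64 Erlangs


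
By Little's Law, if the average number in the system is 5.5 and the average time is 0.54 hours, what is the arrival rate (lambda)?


lambda = L / W = 5.5 / 0.54 = 10.19 per hour

10.19 per hour


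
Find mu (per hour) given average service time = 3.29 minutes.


mu = 60 / avg_service_time = 60 / 3.29 = 18.24 per hour

18.24 per hour


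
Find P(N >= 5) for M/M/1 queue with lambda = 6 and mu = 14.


P(N >= 5) = rho^5 = (6/14)^5 = 0.0145

0.0145


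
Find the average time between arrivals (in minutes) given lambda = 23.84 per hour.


Mean interarrival time = 60/lambda = 60/23.84 = 2.52 minutes

2.52 minutes


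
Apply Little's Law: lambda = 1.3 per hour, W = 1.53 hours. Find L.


L = lambda * W = 1.3 * 1.53 = 1.99

1.99


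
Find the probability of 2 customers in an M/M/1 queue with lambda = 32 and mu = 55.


rho = 32/55; P(n) = (1-rho)*rho^n = (1-32/55)*(32/55)^2 = 0.1416

0.1416


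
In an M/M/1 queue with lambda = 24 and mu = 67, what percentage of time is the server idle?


Idle fraction = (1 - rho) * 100 = (1 - 24/67) * 100 = 64.2%

64.2%


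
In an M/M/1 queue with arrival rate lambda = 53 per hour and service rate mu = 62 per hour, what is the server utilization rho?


rho = lambda/mu = 53/62 = 0.8548

0.8548


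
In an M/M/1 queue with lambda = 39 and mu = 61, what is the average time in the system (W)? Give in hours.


W = 1/(mu - lambda) = 1/(61 - 39) = 0.0455 hours

0.0455 hours


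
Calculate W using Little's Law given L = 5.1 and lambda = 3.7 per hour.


W = L / lambda = 5.1 / 3.7 = 1.3784 hours

1.3784 hours


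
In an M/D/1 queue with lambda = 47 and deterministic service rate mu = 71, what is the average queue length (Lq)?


M/D/1: Lq = rho^2 / (2*(1-rho)) where rho = 47/71; Lq = 0.65

0.65


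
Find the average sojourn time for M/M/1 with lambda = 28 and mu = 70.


W = 1/(mu - lambda) = 1/(70 - 28) = 0.0238 hours

0.0238 hours


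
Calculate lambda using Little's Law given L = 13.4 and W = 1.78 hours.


lambda = L / W = 13.4 / 1.78 = 7.53 per hour

7.53 per hour


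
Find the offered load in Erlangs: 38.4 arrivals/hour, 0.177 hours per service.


Offered load a = lambda * E[S] = 38.4 * 0.177 = 6.8 Erlangs

6.8 Erlangs


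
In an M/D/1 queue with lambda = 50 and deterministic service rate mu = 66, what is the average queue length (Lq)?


M/D/1: Lq = rho^2 / (2*(1-rho)) where rho = 50/66; Lq = 1.18

1.18


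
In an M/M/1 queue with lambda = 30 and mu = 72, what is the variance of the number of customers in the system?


rho = 30/72; Var(N) = rho/(1-rho)^2 = 1.22

1.22


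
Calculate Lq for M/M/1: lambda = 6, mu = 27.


rho = 6/27; Lq = rho^2/(1-rho) = 0.06

0.06


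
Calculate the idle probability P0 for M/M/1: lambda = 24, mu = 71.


P0 = 1 - rho = 1 - 24/71 = 0.662

0.662


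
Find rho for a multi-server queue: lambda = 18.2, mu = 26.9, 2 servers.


rho = lambda / (c * mu) = 18.2 / (2 * 26.9) = 0.3383

0.3383


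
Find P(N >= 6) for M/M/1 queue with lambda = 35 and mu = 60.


P(N >= 6) = rho^6 = (35/60)^6 = 0.0394

0.0394


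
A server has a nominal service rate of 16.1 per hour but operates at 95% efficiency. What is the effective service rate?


Effective rate = mu * efficiency = 16.1 * 0.95 = 15.3 per hour

15.3 per hour


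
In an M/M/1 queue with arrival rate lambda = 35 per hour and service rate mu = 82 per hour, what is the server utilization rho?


rho = lambda/mu = 35/82 = 0.4268

0.4268


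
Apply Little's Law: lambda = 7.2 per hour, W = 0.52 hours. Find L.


L = lambda * W = 7.2 * 0.52 = 3.74

3.74


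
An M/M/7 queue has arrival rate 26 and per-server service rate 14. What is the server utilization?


rho = lambda/(c*mu) = 26/(7*14) = 0.2653

0.2653


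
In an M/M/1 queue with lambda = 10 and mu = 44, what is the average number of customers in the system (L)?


rho = 10/44; L = rho/(1-rho) = 0.29

0.29


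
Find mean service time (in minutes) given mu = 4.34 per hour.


Mean service time = 60/mu = 60/4.34 = 13.82 minutes

13.82 minutes


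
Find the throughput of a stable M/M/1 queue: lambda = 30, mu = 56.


For a stable queue (lambda < mu), throughput = lambda = 30 per hour

30 per hour


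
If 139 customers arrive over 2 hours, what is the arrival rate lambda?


lambda = total arrivals / time = 139 / 2 = 69.5 per hour

69.5 per hour


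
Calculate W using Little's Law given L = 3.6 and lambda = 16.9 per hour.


W = L / lambda = 3.6 / 16.9 = 0.213 hours

0.213 hours


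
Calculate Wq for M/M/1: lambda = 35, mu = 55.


rho = 35/55; Wq = rho/(mu - lambda) = 0.0318 hours

0.0318 hours


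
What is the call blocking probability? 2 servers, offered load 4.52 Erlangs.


B(N,A) = (A^N/N!) / sum(A^k/k!, k=0..N) with N=2, A=4.52 = 0.6492

0.6492


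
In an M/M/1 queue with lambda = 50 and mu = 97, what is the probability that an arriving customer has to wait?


P(wait) = rho = lambda/mu = 50/97 = 0.5155

0.5155


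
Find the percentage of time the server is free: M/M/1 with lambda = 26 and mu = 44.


Idle fraction = (1 - rho) * 100 = (1 - 26/44) * 100 = 40.9%

40.9%


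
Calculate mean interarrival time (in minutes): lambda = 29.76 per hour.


Mean interarrival time = 60/lambda = 60/29.76 = 2.02 minutes

2.02 minutes


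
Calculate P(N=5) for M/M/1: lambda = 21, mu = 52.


rho = 21/52; P(n) = (1-rho)*rho^n = (1-21/52)*(21/52)^5 = 0.0064

0.0064


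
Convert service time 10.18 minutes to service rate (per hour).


mu = 60 / avg_service_time = 60 / 10.18 = 5.89 per hour

5.89 per hour


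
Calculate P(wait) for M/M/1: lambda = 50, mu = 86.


P(wait) = rho = lambda/mu = 50/86 = 0.5814

0.5814


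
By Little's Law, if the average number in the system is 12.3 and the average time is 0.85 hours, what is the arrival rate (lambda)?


lambda = L / W = 12.3 / 0.85 = 14.47 per hour

14.47 per hour


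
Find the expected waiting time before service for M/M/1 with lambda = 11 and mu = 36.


rho = 11/36; Wq = rho/(mu - lambda) = 0.0122 hours

0.0122 hours


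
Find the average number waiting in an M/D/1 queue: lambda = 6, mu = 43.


M/D/1: Lq = rho^2 / (2*(1-rho)) where rho = 6/43; Lq = 0.01

0.01


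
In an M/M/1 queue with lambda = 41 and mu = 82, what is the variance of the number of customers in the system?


rho = 41/82; Var(N) = rho/(1-rho)^2 = 2.0

2.0


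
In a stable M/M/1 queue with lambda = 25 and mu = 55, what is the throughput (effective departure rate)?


For a stable queue (lambda < mu), throughput = lambda = 25 per hour

25 per hour


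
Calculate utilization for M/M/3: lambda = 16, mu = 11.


rho = lambda/(c*mu) = 16/(3*11) = 0.4848

0.4848


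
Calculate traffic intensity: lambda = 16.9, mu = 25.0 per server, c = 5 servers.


rho = lambda / (c * mu) = 16.9 / (5 * 25.0) = 0.1352

0.1352


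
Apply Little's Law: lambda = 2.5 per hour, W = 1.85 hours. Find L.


L = lambda * W = 2.5 * 1.85 = 4.63

4.63


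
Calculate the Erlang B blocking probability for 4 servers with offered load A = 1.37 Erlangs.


B(N,A) = (A^N/N!) / sum(A^k/k!, k=0..N) with N=4, A=1.37 = 0.0378

0.0378


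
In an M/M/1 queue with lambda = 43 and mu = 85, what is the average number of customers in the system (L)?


rho = 43/85; L = rho/(1-rho) = 1.02

1.02


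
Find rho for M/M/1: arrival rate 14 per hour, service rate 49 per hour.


rho = lambda/mu = 14/49 = 0.2857

0.2857


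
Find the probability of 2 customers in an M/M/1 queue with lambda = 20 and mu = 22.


rho = 20/22; P(n) = (1-rho)*rho^n = (1-20/22)*(20/22)^2 = 0.0751

0.0751


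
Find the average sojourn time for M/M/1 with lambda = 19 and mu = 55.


W = 1/(mu - lambda) = 1/(55 - 19) = 0.0278 hours

0.0278 hours


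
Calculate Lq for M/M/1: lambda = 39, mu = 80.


rho = 39/80; Lq = rho^2/(1-rho) = 0.46

0.46


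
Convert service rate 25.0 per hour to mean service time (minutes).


Mean service time = 60/mu = 60/25.0 = 2.4 minutes

2.4 minutes


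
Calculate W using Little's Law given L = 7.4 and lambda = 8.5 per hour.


W = L / lambda = 7.4 / 8.5 = 0.8706 hours

0.8706 hours


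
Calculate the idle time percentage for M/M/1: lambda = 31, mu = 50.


Idle fraction = (1 - rho) * 100 = (1 - 31/50) * 100 = 38.0%

38.0%


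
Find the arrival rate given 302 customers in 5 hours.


lambda = total arrivals / time = 302 / 5 = 60.4 per hour

60.4 per hour


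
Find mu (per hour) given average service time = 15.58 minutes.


mu = 60 / avg_service_time = 60 / 15.58 = 3.85 per hour

3.85 per hour


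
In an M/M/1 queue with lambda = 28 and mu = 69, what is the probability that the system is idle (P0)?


P0 = 1 - rho = 1 - 28/69 = 0.5942

0.5942


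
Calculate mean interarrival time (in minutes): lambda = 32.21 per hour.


Mean interarrival time = 60/lambda = 60/32.21 = 1.86 minutes

1.86 minutes


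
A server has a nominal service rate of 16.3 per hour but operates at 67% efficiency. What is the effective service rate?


Effective rate = mu * efficiency = 16.3 * 0.67 = 10.92 per hour

10.92 per hour


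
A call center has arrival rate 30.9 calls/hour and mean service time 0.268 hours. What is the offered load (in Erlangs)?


Offered load a = lambda * E[S] = 30.9 * 0.268 = 8.28 Erlangs

8.28 Erlangs


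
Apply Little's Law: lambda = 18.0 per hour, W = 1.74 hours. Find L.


L = lambda * W = 18.0 * 1.74 = 31.32

31.32


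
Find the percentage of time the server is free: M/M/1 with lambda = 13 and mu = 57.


Idle fraction = (1 - rho) * 100 = (1 - 13/57) * 100 = 77.2%

77.2%


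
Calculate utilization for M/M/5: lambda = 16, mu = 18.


rho = lambda/(c*mu) = 16/(5*18) = 0.1778

0.1778


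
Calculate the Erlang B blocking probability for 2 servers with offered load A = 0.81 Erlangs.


B(N,A) = (A^N/N!) / sum(A^k/k!, k=0..N) with N=2, A=0.81 = 0.1534

0.1534


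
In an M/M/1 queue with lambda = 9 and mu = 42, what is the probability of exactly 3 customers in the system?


rho = 9/42; P(n) = (1-rho)*rho^n = (1-9/42)*(9/42)^3 = 0.0077

0.0077


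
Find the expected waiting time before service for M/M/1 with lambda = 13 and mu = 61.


rho = 13/61; Wq = rho/(mu - lambda) = 0.0044 hours

0.0044 hours


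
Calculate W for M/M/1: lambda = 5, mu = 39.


W = 1/(mu - lambda) = 1/(39 - 5) = 0.0294 hours

0.0294 hours


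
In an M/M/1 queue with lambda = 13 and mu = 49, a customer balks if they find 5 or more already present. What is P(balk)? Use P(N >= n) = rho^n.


P(N >= 5) = rho^5 = (13/49)^5 = 0.0013

0.0013


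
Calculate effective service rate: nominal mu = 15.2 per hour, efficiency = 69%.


Effective rate = mu * efficiency = 15.2 * 0.69 = 10.49 per hour

10.49 per hour


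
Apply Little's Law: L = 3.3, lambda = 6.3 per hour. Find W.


W = L / lambda = 3.3 / 6.3 = 0.5238 hours

0.5238 hours


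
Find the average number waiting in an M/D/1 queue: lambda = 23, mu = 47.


M/D/1: Lq = rho^2 / (2*(1-rho)) where rho = 23/47; Lq = 0.23

0.23


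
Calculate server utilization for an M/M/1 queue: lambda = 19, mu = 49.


rho = lambda/mu = 19/49 = 0.3878

0.3878


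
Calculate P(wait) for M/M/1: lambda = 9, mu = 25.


P(wait) = rho = lambda/mu = 9/25 = 0.36

0.36


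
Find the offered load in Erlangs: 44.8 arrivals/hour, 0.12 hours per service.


Offered load a = lambda * E[S] = 44.8 * 0.12 = 5.38 Erlangs

5.38 Erlangs


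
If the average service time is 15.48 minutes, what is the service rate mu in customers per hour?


mu = 60 / avg_service_time = 60 / 15.48 = 3.88 per hour

3.88 per hour


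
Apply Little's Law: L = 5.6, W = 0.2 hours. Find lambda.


lambda = L / W = 5.6 / 0.2 = 28.0 per hour

28.0 per hour


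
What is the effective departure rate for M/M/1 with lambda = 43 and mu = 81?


For a stable queue (lambda < mu), throughput = lambda = 43 per hour

43 per hour


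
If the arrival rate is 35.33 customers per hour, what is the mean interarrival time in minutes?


Mean interarrival time = 60/lambda = 60/35.33 = 1.7 minutes

1.7 minutes


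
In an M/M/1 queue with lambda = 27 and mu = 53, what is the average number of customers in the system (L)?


rho = 27/53; L = rho/(1-rho) = 1.04

1.04


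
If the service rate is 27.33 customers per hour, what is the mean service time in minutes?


Mean service time = 60/mu = 60/27.33 = 2.2 minutes

2.2 minutes


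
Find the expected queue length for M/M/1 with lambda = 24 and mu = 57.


rho = 24/57; Lq = rho^2/(1-rho) = 0.31

0.31


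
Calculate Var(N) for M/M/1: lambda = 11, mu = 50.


rho = 11/50; Var(N) = rho/(1-rho)^2 = 0.36

0.36


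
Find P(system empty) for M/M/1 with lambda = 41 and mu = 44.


P0 = 1 - rho = 1 - 41/44 = 0.0682

0.0682


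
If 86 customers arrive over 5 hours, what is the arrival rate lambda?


lambda = total arrivals / time = 86 / 5 = 17.2 per hour

17.2 per hour


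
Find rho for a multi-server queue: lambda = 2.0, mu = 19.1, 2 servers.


rho = lambda / (c * mu) = 2.0 / (2 * 19.1) = 0.0524

0.0524


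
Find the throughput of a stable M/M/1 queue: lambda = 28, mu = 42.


For a stable queue (lambda < mu), throughput = lambda = 28 per hour

28 per hour


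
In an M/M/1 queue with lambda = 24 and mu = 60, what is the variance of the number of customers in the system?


rho = 24/60; Var(N) = rho/(1-rho)^2 = 1.11

1.11


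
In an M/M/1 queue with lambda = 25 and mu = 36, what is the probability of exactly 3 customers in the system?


rho = 25/36; P(n) = (1-rho)*rho^n = (1-25/36)*(25/36)^3 = 0.1023

0.1023


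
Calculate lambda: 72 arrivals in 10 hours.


lambda = total arrivals / time = 72 / 10 = 7.2 per hour

7.2 per hour


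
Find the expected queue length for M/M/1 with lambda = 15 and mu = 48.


rho = 15/48; Lq = rho^2/(1-rho) = 0.14

0.14


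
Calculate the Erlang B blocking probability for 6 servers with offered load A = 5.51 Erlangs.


B(N,A) = (A^N/N!) / sum(A^k/k!, k=0..N) with N=6, A=5.51 = 0.2298

0.2298


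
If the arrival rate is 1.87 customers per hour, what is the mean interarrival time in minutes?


Mean interarrival time = 60/lambda = 60/1.87 = 32.09 minutes

32.09 minutes


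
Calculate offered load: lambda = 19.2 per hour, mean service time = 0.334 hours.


Offered load a = lambda * E[S] = 19.2 * 0.334 = 6.41 Erlangs

6.41 Erlangs


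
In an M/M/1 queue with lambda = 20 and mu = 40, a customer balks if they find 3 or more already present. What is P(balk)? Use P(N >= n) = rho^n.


P(N >= 3) = rho^3 = (20/40)^3 = 0.125

0.125


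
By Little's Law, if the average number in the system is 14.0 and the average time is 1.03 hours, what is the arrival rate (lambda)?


lambda = L / W = 14.0 / 1.03 = 13.59 per hour

13.59 per hour


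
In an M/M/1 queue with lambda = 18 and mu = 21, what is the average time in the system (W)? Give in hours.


W = 1/(mu - lambda) = 1/(21 - 18) = 0.3333 hours

0.3333 hours


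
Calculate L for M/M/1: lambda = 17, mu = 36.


rho = 17/36; L = rho/(1-rho) = 0.89

0.89


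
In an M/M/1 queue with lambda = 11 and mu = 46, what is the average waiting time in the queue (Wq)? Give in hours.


rho = 11/46; Wq = rho/(mu - lambda) = 0.0068 hours

0.0068 hours


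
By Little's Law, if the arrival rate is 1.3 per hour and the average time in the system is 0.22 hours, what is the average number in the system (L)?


L = lambda * W = 1.3 * 0.22 = 0.29

0.29


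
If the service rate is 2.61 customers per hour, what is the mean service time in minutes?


Mean service time = 60/mu = 60/2.61 = 22.99 minutes

22.99 minutes


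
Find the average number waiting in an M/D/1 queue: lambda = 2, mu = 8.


M/D/1: Lq = rho^2 / (2*(1-rho)) where rho = 2/8; Lq = 0.04

0.04


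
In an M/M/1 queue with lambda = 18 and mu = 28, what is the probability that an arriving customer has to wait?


P(wait) = rho = lambda/mu = 18/28 = 0.6429

0.6429


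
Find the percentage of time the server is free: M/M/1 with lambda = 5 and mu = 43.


Idle fraction = (1 - rho) * 100 = (1 - 5/43) * 100 = 88.4%

88.4%


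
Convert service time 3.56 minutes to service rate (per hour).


mu = 60 / avg_service_time = 60 / 3.56 = 16.85 per hour

16.85 per hour


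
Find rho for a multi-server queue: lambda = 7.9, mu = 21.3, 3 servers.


rho = lambda / (c * mu) = 7.9 / (3 * 21.3) = 0.1236

0.1236


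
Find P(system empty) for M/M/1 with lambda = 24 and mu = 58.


P0 = 1 - rho = 1 - 24/58 = 0.5862

0.5862


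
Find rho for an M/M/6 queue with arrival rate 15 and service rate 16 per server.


rho = lambda/(c*mu) = 15/(6*16) = 0.1563

0.1563


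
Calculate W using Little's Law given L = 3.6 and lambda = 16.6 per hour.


W = L / lambda = 3.6 / 16.6 = 0.2169 hours

0.2169 hours


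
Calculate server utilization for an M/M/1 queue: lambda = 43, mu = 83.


rho = lambda/mu = 43/83 = 0.5181

0.5181


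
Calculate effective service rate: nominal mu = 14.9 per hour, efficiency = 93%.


Effective rate = mu * efficiency = 14.9 * 0.93 = 13.86 per hour

13.86 per hour


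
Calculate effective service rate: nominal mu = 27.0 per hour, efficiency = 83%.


Effective rate = mu * efficiency = 27.0 * 0.83 = 22.41 per hour

22.41 per hour


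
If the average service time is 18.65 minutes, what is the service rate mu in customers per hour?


mu = 60 / avg_service_time = 60 / 18.65 = 3.22 per hour

3.22 per hour


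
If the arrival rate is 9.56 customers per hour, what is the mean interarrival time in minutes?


Mean interarrival time = 60/lambda = 60/9.56 = 6.28 minutes

6.28 minutes


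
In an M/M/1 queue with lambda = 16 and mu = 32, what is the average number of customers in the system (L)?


rho = 16/32; L = rho/(1-rho) = 1.0

1.0


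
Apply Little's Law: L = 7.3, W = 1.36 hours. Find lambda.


lambda = L / W = 7.3 / 1.36 = 5.37 per hour

5.37 per hour


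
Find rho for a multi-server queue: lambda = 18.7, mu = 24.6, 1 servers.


rho = lambda / (c * mu) = 18.7 / (1 * 24.6) = 0.7602

0.7602


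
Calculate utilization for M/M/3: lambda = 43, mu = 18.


rho = lambda/(c*mu) = 43/(3*18) = 0.7963

0.7963


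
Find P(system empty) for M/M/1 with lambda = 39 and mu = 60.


P0 = 1 - rho = 1 - 39/60 = 0.35

0.35


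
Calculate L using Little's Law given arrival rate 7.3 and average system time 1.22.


L = lambda * W = 7.3 * 1.22 = 8.91

8.91


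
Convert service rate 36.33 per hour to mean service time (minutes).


Mean service time = 60/mu = 60/36.33 = 1.65 minutes

1.65 minutes


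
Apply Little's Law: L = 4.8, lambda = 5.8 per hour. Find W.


W = L / lambda = 4.8 / 5.8 = 0.8276 hours

0.8276 hours


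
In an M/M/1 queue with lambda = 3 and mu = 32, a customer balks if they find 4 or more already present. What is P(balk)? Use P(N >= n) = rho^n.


P(N >= 4) = rho^4 = (3/32)^4 = 0.0001

0.0001


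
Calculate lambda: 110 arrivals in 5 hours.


lambda = total arrivals / time = 110 / 5 = 22.0 per hour

22.0 per hour


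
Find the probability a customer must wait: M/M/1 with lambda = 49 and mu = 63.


P(wait) = rho = lambda/mu = 49/63 = 0.7778

0.7778


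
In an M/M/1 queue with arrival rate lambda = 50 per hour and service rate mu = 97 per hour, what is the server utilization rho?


rho = lambda/mu = 50/97 = 0.5155

0.5155


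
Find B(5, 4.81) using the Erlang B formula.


B(N,A) = (A^N/N!) / sum(A^k/k!, k=0..N) with N=5, A=4.81 = 0.2693

0.2693


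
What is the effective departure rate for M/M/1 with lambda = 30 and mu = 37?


For a stable queue (lambda < mu), throughput = lambda = 30 per hour

30 per hour


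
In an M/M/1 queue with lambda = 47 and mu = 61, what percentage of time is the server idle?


Idle fraction = (1 - rho) * 100 = (1 - 47/61) * 100 = 23.0%

23.0%


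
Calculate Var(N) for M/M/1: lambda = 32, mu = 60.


rho = 32/60; Var(N) = rho/(1-rho)^2 = 2.45

2.45


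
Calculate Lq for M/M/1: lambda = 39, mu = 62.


rho = 39/62; Lq = rho^2/(1-rho) = 1.07

1.07


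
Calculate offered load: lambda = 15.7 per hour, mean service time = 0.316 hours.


Offered load a = lambda * E[S] = 15.7 * 0.316 = 4.96 Erlangs

4.96 Erlangs


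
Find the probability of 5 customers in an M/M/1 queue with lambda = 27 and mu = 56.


rho = 27/56; P(n) = (1-rho)*rho^n = (1-27/56)*(27/56)^5 = 0.0135

0.0135


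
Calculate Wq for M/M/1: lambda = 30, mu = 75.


rho = 30/75; Wq = rho/(mu - lambda) = 0.0089 hours

0.0089 hours


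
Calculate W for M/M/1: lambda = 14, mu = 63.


W = 1/(mu - lambda) = 1/(63 - 14) = 0.0204 hours

0.0204 hours


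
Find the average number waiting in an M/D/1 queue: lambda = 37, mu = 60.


M/D/1: Lq = rho^2 / (2*(1-rho)) where rho = 37/60; Lq = 0.5

0.5


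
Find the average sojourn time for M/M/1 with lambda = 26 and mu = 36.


W = 1/(mu - lambda) = 1/(36 - 26) = 0.1 hours

0.1 hours


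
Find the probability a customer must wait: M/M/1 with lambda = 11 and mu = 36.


P(wait) = rho = lambda/mu = 11/36 = 0.3056

0.3056


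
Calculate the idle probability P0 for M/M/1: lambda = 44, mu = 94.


P0 = 1 - rho = 1 - 44/94 = 0.5319

0.5319


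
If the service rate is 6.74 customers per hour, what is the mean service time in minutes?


Mean service time = 60/mu = 60/6.74 = 8.9 minutes

8.9 minutes


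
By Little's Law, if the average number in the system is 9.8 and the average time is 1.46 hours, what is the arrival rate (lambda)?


lambda = L / W = 9.8 / 1.46 = 6.71 per hour

6.71 per hour


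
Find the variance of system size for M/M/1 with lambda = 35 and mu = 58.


rho = 35/58; Var(N) = rho/(1-rho)^2 = 3.84

3.84


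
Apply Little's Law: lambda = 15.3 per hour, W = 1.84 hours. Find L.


L = lambda * W = 15.3 * 1.84 = 28.15

28.15


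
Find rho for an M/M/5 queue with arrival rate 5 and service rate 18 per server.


rho = lambda/(c*mu) = 5/(5*18) = 0.0556

0.0556


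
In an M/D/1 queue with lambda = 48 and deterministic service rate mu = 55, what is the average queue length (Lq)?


M/D/1: Lq = rho^2 / (2*(1-rho)) where rho = 48/55; Lq = 2.99

2.99


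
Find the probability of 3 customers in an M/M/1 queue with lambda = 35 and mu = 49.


rho = 35/49; P(n) = (1-rho)*rho^n = (1-35/49)*(35/49)^3 = 0.1041

0.1041


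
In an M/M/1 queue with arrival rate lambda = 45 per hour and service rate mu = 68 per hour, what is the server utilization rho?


rho = lambda/mu = 45/68 = 0.6618

0.6618


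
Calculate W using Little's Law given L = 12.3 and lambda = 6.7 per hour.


W = L / lambda = 12.3 / 6.7 = 1.8358 hours

1.8358 hours


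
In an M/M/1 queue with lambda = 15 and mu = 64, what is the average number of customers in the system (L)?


rho = 15/64; L = rho/(1-rho) = 0.31

0.31
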